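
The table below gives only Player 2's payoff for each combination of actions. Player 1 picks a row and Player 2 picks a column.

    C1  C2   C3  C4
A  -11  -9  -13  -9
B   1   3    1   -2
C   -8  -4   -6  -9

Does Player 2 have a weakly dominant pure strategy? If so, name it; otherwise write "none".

C2

C2 vs C1: A: -9>-11, B: 3>1, C: -4>-8.
C2 vs C3: A: -9>-13, B: 3>1, C: -4>-6.
C2 vs C4: A: -9=-9, B: 3>-2, C: -4>-9.
C2 is at least as good as every other strategy against every opponent action, so it is weakly dominant.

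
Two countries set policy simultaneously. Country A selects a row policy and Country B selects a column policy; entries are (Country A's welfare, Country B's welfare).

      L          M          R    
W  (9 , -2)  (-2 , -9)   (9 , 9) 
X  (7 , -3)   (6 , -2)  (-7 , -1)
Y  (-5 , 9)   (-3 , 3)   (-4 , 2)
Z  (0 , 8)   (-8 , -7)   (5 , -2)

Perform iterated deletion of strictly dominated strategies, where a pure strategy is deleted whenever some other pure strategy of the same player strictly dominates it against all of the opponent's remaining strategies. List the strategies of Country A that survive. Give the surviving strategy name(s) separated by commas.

W

Row Y is eliminated: W beats it against every remaining column (L: 9>-5, M: -2>-3, R: 9>-4).
For Country A, W strictly dominates Z on the remaining columns (L: 9>0, M: -2>-8, R: 9>5); eliminate Z.
For Country B, R strictly dominates L on the remaining rows (W: 9>-2, X: -1>-3); eliminate L.
Column M is eliminated: R beats it against every remaining row (W: 9>-9, X: -1>-2).
For Country A, W strictly dominates X on the remaining columns (R: 9>-7); eliminate X.
Among the remaining strategies, none is strictly dominated by another pure strategy of the same player, so the elimination stops.
Surviving strategies — Country A: {W}; Country B: {R}.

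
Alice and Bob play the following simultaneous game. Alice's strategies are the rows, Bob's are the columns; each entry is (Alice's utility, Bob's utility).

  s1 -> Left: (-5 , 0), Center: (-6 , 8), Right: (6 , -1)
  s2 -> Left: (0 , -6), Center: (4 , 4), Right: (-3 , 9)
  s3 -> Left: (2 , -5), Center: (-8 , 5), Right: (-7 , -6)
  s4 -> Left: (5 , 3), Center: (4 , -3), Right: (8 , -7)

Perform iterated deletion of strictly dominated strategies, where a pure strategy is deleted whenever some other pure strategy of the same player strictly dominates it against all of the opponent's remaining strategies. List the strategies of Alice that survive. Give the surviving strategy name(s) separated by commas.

Row s1 is eliminated: s4 beats it against every remaining column (Left: 5>-5, Center: 4>-6, Right: 8>6).
For Alice, s4 strictly dominates s3 on the remaining columns (Left: 5>2, Center: 4>-8, Right: 8>-7); eliminate s3.
Among the remaining strategies, none is strictly dominated by another pure strategy of the same player, so the elimination stops.
Surviving strategies — Alice: {s2, s4}; Bob: {Left, Center, Right}.

s2, s4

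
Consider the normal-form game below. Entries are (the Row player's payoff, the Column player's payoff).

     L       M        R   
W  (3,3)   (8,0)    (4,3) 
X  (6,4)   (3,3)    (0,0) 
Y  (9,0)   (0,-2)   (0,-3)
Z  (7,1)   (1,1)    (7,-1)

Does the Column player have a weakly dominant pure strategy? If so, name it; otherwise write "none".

L vs M: W: 3>0, X: 4>3, Y: 0>-2, Z: 1=1.
L vs R: W: 3=3, X: 4>0, Y: 0>-3, Z: 1>-1.
L is at least as good as every other strategy against every opponent action, so it is weakly dominant.

L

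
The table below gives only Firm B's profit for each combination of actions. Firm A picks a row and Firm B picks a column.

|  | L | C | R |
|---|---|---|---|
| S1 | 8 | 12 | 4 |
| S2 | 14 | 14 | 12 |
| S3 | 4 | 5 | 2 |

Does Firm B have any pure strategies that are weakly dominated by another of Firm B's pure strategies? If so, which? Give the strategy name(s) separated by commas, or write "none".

L: dominated, since C does at least as well everywhere (S1: 12>8, S2: 14=14, S3: 5>4).
C is not dominated — it holds its own against L at S1 (12>8); R at S1 (12>4).
R is weakly dominated by L (S1: 8>4, S2: 14>12, S3: 4>2).

L, R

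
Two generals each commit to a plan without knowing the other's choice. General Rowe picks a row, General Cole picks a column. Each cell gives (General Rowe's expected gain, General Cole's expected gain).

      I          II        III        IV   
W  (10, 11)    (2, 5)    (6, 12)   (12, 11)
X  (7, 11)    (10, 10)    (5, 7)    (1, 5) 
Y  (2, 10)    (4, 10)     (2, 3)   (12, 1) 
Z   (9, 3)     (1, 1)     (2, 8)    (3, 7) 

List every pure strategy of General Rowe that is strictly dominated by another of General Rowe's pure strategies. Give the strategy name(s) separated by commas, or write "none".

Z

W: no other strategy beats it everywhere (X at I (10>7); Y at I (10>2); Z at I (10>9)).
Nothing dominates X: W at II (10>2); Y at I (7>2); Z at II (10>1).
Nothing dominates Y: W at II (4>2); X at IV (12>1); Z at II (4>1).
Z: dominated, since W does at least as well everywhere (I: 10>9, II: 2>1, III: 6>2, IV: 12>3).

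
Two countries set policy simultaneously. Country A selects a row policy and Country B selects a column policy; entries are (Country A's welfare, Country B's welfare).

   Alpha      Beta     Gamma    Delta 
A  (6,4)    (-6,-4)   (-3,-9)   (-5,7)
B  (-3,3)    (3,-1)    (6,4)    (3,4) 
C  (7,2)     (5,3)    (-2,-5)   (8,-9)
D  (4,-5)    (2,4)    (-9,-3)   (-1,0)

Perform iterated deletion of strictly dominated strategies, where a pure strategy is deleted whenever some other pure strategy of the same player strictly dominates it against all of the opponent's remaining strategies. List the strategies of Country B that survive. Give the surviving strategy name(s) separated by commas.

Alpha, Beta, Gamma, Delta

Row A is eliminated: C beats it against every remaining column (Alpha: 7>6, Beta: 5>-6, Gamma: -2>-3, Delta: 8>-5).
For Country A, C strictly dominates D on the remaining columns (Alpha: 7>4, Beta: 5>2, Gamma: -2>-9, Delta: 8>-1); eliminate D.
Among the remaining strategies, none is strictly dominated by another pure strategy of the same player, so the elimination stops.
Surviving strategies — Country A: {B, C}; Country B: {Alpha, Beta, Gamma, Delta}.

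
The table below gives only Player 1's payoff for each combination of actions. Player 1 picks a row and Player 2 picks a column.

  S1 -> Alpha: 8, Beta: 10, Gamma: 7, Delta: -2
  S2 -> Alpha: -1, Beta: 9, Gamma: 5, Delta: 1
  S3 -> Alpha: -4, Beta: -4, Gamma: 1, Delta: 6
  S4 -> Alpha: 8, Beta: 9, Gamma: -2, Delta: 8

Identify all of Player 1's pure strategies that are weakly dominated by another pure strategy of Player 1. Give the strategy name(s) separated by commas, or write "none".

none

S1: no other strategy beats it everywhere (S2 at Alpha (8>-1); S3 at Alpha (8>-4); S4 at Beta (10>9)).
S2 is not dominated — it holds its own against S1 at Delta (1>-2); S3 at Alpha (-1>-4); S4 at Gamma (5>-2).
Nothing dominates S3: S1 at Delta (6>-2); S2 at Delta (6>1); S4 at Gamma (1>-2).
Nothing dominates S4: S1 at Delta (8>-2); S2 at Alpha (8>-1); S3 at Alpha (8>-4).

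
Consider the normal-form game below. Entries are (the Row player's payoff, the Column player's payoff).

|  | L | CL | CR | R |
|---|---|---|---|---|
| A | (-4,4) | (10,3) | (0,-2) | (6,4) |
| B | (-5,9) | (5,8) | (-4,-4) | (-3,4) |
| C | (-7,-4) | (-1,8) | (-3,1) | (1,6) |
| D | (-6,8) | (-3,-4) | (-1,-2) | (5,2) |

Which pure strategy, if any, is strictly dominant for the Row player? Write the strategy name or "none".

A vs B: L: -4>-5, CL: 10>5, CR: 0>-4, R: 6>-3.
A vs C: L: -4>-7, CL: 10>-1, CR: 0>-3, R: 6>1.
A vs D: L: -4>-6, CL: 10>-3, CR: 0>-1, R: 6>5.
A strictly beats every other strategy against every opponent action, so it is strictly dominant.

A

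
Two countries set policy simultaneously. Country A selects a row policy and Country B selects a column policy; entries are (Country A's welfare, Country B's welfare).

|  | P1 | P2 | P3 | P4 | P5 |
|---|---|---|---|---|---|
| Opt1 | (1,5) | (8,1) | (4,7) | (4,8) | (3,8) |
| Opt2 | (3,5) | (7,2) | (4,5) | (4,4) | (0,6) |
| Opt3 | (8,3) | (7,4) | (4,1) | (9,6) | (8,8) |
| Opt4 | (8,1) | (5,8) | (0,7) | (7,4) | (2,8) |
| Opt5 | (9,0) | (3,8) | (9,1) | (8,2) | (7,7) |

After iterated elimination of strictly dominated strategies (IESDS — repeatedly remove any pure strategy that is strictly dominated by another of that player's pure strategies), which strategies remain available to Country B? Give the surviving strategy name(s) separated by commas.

Country B's strategy P1 is strictly dominated by P5 (Opt1: 8>5, Opt2: 6>5, Opt3: 8>3, Opt4: 8>1, Opt5: 7>0) and is removed.
Country A's strategy Opt4 is strictly dominated by Opt3 (P2: 7>5, P3: 4>0, P4: 9>7, P5: 8>2) and is removed.
Column P3 is eliminated: P5 beats it against every remaining row (Opt1: 8>7, Opt2: 6>5, Opt3: 8>1, Opt5: 7>1).
Row Opt5 is eliminated: Opt3 beats it against every remaining column (P2: 7>3, P4: 9>8, P5: 8>7).
Country B's strategy P2 is strictly dominated by P4 (Opt1: 8>1, Opt2: 4>2, Opt3: 6>4) and is removed.
Country A's strategy Opt1 is strictly dominated by Opt3 (P4: 9>4, P5: 8>3) and is removed.
For Country A, Opt3 strictly dominates Opt2 on the remaining columns (P4: 9>4, P5: 8>0); eliminate Opt2.
Column P4 is eliminated: P5 beats it against every remaining row (Opt3: 8>6).
Among the remaining strategies, none is strictly dominated by another pure strategy of the same player, so the elimination stops.
Surviving strategies — Country A: {Opt3}; Country B: {P5}.

P5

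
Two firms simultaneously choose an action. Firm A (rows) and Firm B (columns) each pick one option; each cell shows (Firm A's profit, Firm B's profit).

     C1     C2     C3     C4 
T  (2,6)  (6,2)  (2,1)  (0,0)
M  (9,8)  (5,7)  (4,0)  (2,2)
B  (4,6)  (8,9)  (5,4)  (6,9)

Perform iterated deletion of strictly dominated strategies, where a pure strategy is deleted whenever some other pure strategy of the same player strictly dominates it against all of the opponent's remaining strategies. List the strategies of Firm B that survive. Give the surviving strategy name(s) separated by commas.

C1, C2, C4

Firm A's strategy T is strictly dominated by B (C1: 4>2, C2: 8>6, C3: 5>2, C4: 6>0) and is removed.
For Firm B, C1 strictly dominates C3 on the remaining rows (M: 8>0, B: 6>4); eliminate C3.
Among the remaining strategies, none is strictly dominated by another pure strategy of the same player, so the elimination stops.
Surviving strategies — Firm A: {M, B}; Firm B: {C1, C2, C4}.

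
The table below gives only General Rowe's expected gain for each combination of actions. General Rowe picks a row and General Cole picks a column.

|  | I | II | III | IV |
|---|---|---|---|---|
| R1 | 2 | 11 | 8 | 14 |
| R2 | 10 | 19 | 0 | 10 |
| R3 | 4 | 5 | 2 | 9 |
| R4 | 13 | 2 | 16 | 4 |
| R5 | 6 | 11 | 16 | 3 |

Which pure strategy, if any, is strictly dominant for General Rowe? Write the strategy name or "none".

none

R1 fails to dominate R2 at I (2<10).
R2 fails to dominate R1 at III (0<8).
R3 fails to dominate R1 at II (5<11).
R4 fails to dominate R1 at II (2<11).
R5 fails to dominate R1 at II (11=11).
No single strategy dominates all the others.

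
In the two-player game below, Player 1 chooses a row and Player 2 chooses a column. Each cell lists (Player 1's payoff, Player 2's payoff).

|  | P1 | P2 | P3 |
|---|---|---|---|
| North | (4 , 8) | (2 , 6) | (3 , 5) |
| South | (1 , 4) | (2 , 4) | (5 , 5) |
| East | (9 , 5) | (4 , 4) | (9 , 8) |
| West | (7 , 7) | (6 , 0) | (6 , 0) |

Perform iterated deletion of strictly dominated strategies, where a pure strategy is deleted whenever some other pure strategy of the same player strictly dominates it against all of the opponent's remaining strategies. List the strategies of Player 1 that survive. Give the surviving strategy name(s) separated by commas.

East

Player 1's strategy North is strictly dominated by East (P1: 9>4, P2: 4>2, P3: 9>3) and is removed.
Row South is eliminated: East beats it against every remaining column (P1: 9>1, P2: 4>2, P3: 9>5).
Column P2 is eliminated: P1 beats it against every remaining row (East: 5>4, West: 7>0).
For Player 1, East strictly dominates West on the remaining columns (P1: 9>7, P3: 9>6); eliminate West.
Player 2's strategy P1 is strictly dominated by P3 (East: 8>5) and is removed.
Among the remaining strategies, none is strictly dominated by another pure strategy of the same player, so the elimination stops.
Surviving strategies — Player 1: {East}; Player 2: {P3}.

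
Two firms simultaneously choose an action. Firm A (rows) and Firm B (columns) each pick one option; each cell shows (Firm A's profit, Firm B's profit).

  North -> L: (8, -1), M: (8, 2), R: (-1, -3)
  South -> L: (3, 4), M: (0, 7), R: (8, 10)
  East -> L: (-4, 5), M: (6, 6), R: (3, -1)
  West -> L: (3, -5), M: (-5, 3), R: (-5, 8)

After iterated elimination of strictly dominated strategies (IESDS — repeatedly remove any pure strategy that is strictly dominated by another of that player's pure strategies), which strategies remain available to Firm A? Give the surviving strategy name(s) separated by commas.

North, South, East

For Firm A, North strictly dominates West on the remaining columns (L: 8>3, M: 8>-5, R: -1>-5); eliminate West.
Firm B's strategy L is strictly dominated by M (North: 2>-1, South: 7>4, East: 6>5) and is removed.
Among the remaining strategies, none is strictly dominated by another pure strategy of the same player, so the elimination stops.
Surviving strategies — Firm A: {North, South, East}; Firm B: {M, R}.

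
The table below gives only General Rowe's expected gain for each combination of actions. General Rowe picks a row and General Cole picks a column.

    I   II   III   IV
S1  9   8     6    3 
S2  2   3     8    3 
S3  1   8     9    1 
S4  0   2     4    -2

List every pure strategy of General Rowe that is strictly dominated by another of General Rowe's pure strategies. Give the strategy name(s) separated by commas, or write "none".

S1 is not dominated — it holds its own against S2 at I (9>2); S3 at I (9>1); S4 at I (9>0).
S2 is not dominated — it holds its own against S1 at III (8>6); S3 at I (2>1); S4 at I (2>0).
Nothing dominates S3: S1 at II (8=8); S2 at II (8>3); S4 at I (1>0).
S4: dominated, since S1 does at least as well everywhere (I: 9>0, II: 8>2, III: 6>4, IV: 3>-2).

S4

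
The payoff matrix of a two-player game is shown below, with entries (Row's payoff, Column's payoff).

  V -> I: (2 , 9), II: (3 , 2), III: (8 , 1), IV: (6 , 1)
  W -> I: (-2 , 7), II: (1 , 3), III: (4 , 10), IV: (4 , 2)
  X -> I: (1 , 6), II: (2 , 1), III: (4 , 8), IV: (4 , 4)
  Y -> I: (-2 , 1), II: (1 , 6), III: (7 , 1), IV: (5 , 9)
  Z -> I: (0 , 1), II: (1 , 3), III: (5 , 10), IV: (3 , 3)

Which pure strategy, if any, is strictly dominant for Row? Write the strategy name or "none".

V

V vs W: I: 2>-2, II: 3>1, III: 8>4, IV: 6>4.
V vs X: I: 2>1, II: 3>2, III: 8>4, IV: 6>4.
V vs Y: I: 2>-2, II: 3>1, III: 8>7, IV: 6>5.
V vs Z: I: 2>0, II: 3>1, III: 8>5, IV: 6>3.
V strictly beats every other strategy against every opponent action, so it is strictly dominant.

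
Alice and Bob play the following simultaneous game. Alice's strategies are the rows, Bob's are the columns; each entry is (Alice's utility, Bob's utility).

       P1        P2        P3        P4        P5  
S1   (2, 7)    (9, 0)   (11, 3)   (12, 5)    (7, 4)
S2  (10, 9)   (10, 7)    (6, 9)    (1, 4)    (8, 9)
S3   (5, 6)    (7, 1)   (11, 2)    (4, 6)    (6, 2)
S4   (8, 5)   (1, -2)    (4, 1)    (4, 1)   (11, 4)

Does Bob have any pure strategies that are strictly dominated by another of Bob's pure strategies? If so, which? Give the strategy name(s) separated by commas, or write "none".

P1: no other strategy beats it everywhere (P2 at S1 (7>0); P3 at S1 (7>3); P4 at S1 (7>5); P5 at S1 (7>4)).
P2: dominated, since P1 does at least as well everywhere (S1: 7>0, S2: 9>7, S3: 6>1, S4: 5>-2).
P3: no other strategy beats it everywhere (P1 at S2 (9=9); P2 at S1 (3>0); P4 at S2 (9>4); P5 at S2 (9=9)).
P4: no other strategy beats it everywhere (P1 at S3 (6=6); P2 at S1 (5>0); P3 at S1 (5>3); P5 at S1 (5>4)).
P5: no other strategy beats it everywhere (P1 at S2 (9=9); P2 at S1 (4>0); P3 at S1 (4>3); P4 at S2 (9>4)).

P2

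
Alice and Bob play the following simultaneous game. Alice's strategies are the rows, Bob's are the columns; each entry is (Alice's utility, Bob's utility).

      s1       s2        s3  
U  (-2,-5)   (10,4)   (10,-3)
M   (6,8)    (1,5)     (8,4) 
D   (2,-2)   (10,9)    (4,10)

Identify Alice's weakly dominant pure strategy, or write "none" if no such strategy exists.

U fails to dominate M at s1 (-2<6).
M fails to dominate U at s2 (1<10).
D fails to dominate U at s3 (4<10).
No single strategy dominates all the others.

none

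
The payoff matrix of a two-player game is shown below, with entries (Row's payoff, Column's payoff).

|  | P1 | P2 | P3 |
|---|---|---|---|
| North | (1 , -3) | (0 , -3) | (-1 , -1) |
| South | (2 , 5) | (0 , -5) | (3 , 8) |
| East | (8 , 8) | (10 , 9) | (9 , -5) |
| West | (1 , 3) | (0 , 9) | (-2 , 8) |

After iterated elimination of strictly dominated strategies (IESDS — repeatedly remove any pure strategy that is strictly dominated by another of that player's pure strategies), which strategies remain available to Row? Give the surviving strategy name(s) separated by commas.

East

For Row, East strictly dominates North on the remaining columns (P1: 8>1, P2: 10>0, P3: 9>-1); eliminate North.
Row South is eliminated: East beats it against every remaining column (P1: 8>2, P2: 10>0, P3: 9>3).
For Row, East strictly dominates West on the remaining columns (P1: 8>1, P2: 10>0, P3: 9>-2); eliminate West.
Column's strategy P1 is strictly dominated by P2 (East: 9>8) and is removed.
Column P3 is eliminated: P2 beats it against every remaining row (East: 9>-5).
Among the remaining strategies, none is strictly dominated by another pure strategy of the same player, so the elimination stops.
Surviving strategies — Row: {East}; Column: {P2}.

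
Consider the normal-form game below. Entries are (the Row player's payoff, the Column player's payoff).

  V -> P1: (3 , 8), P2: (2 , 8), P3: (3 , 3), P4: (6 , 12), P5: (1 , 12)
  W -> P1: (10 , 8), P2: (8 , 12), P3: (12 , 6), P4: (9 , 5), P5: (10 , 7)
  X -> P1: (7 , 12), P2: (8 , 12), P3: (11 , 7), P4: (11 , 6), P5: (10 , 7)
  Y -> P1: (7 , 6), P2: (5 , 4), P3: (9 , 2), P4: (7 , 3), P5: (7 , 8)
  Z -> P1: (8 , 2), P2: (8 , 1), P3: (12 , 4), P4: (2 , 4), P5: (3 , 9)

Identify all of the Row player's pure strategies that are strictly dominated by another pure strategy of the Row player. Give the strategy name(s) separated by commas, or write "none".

V, Y

V: dominated, since W does at least as well everywhere (P1: 10>3, P2: 8>2, P3: 12>3, P4: 9>6, P5: 10>1).
W is not dominated — it holds its own against V at P1 (10>3); X at P1 (10>7); Y at P1 (10>7); Z at P1 (10>8).
X is not dominated — it holds its own against V at P1 (7>3); W at P2 (8=8); Y at P1 (7=7); Z at P2 (8=8).
W strictly dominates Y — P1: 10>7, P2: 8>5, P3: 12>9, P4: 9>7, P5: 10>7.
Z: no other strategy beats it everywhere (V at P1 (8>3); W at P2 (8=8); X at P1 (8>7); Y at P1 (8>7)).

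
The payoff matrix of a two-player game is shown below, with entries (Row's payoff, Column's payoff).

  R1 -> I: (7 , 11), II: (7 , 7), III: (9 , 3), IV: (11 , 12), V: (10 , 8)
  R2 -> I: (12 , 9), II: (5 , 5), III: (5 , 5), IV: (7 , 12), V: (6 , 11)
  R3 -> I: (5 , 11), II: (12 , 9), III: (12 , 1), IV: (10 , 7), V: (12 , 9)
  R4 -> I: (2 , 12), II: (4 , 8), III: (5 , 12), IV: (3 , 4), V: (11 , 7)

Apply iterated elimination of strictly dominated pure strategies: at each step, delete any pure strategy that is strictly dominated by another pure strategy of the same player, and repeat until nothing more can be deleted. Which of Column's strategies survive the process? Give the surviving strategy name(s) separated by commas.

I, IV, V

Row's strategy R4 is strictly dominated by R3 (I: 5>2, II: 12>4, III: 12>5, IV: 10>3, V: 12>11) and is removed.
For Column, I strictly dominates II on the remaining rows (R1: 11>7, R2: 9>5, R3: 11>9); eliminate II.
Column's strategy III is strictly dominated by I (R1: 11>3, R2: 9>5, R3: 11>1) and is removed.
Among the remaining strategies, none is strictly dominated by another pure strategy of the same player, so the elimination stops.
Surviving strategies — Row: {R1, R2, R3}; Column: {I, IV, V}.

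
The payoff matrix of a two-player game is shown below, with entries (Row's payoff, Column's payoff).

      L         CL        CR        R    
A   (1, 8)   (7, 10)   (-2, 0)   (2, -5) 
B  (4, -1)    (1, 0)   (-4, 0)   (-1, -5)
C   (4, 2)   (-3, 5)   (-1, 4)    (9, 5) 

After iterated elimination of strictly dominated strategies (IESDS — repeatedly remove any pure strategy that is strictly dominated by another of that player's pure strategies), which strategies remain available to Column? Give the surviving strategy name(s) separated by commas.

CL, R

For Column, CL strictly dominates L on the remaining rows (A: 10>8, B: 0>-1, C: 5>2); eliminate L.
Row's strategy B is strictly dominated by A (CL: 7>1, CR: -2>-4, R: 2>-1) and is removed.
Column CR is eliminated: CL beats it against every remaining row (A: 10>0, C: 5>4).
Among the remaining strategies, none is strictly dominated by another pure strategy of the same player, so the elimination stops.
Surviving strategies — Row: {A, C}; Column: {CL, R}.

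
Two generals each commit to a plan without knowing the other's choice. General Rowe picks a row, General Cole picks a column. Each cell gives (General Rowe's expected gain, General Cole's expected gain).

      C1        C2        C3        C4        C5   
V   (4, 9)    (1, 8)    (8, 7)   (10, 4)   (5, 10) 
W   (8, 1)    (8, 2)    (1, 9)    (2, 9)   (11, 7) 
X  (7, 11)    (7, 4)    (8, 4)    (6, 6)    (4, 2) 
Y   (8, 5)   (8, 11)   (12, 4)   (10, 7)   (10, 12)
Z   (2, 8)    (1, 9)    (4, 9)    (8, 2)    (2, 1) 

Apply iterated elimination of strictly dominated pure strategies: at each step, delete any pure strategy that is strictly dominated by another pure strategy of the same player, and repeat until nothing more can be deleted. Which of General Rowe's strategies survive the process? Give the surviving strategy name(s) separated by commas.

Row X is eliminated: Y beats it against every remaining column (C1: 8>7, C2: 8>7, C3: 12>8, C4: 10>6, C5: 10>4).
Row Z is eliminated: Y beats it against every remaining column (C1: 8>2, C2: 8>1, C3: 12>4, C4: 10>8, C5: 10>2).
Column C1 is eliminated: C5 beats it against every remaining row (V: 10>9, W: 7>1, Y: 12>5).
General Cole's strategy C2 is strictly dominated by C5 (V: 10>8, W: 7>2, Y: 12>11) and is removed.
Among the remaining strategies, none is strictly dominated by another pure strategy of the same player, so the elimination stops.
Surviving strategies — General Rowe: {V, W, Y}; General Cole: {C3, C4, C5}.

V, W, Y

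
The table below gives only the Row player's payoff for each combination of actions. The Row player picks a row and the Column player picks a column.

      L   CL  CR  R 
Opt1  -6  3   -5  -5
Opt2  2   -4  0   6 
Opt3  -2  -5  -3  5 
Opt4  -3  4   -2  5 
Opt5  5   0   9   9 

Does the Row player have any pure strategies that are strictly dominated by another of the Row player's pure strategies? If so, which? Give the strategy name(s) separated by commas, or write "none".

Opt1, Opt2, Opt3

Opt4 strictly dominates Opt1 — L: -3>-6, CL: 4>3, CR: -2>-5, R: 5>-5.
Opt2 is strictly dominated by Opt5 (L: 5>2, CL: 0>-4, CR: 9>0, R: 9>6).
Opt2 strictly dominates Opt3 — L: 2>-2, CL: -4>-5, CR: 0>-3, R: 6>5.
Opt4: no other strategy beats it everywhere (Opt1 at L (-3>-6); Opt2 at CL (4>-4); Opt3 at CL (4>-5); Opt5 at CL (4>0)).
Nothing dominates Opt5: Opt1 at L (5>-6); Opt2 at L (5>2); Opt3 at L (5>-2); Opt4 at L (5>-3).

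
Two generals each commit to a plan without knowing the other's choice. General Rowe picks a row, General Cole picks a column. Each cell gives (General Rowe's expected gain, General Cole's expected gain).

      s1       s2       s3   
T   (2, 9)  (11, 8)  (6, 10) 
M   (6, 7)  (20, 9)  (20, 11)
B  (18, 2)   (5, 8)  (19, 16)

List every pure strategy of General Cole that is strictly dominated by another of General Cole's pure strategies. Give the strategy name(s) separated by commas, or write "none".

s3 strictly dominates s1 — T: 10>9, M: 11>7, B: 16>2.
s2 is strictly dominated by s3 (T: 10>8, M: 11>9, B: 16>8).
Nothing dominates s3: s1 at T (10>9); s2 at T (10>8).

s1, s2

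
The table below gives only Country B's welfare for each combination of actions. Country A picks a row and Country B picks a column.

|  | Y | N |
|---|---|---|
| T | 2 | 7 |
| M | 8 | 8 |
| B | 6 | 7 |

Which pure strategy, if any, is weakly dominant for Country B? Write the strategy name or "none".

N vs Y: T: 7>2, M: 8=8, B: 7>6.
N is at least as good as every other strategy against every opponent action, so it is weakly dominant.

N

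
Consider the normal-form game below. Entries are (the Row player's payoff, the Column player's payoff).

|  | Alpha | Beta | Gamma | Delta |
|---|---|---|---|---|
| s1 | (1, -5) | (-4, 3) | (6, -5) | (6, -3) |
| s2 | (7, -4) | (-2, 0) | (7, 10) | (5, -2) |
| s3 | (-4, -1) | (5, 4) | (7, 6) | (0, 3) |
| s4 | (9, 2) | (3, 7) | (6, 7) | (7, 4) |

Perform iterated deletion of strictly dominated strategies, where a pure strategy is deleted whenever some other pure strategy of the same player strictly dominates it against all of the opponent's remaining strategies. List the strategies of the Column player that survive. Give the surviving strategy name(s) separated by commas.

The Column player's strategy Alpha is strictly dominated by Beta (s1: 3>-5, s2: 0>-4, s3: 4>-1, s4: 7>2) and is removed.
Column Delta is eliminated: Beta beats it against every remaining row (s1: 3>-3, s2: 0>-2, s3: 4>3, s4: 7>4).
The Row player's strategy s1 is strictly dominated by s2 (Beta: -2>-4, Gamma: 7>6) and is removed.
The Row player's strategy s4 is strictly dominated by s3 (Beta: 5>3, Gamma: 7>6) and is removed.
For the Column player, Gamma strictly dominates Beta on the remaining rows (s2: 10>0, s3: 6>4); eliminate Beta.
Among the remaining strategies, none is strictly dominated by another pure strategy of the same player, so the elimination stops.
Surviving strategies — the Row player: {s2, s3}; the Column player: {Gamma}.

Gamma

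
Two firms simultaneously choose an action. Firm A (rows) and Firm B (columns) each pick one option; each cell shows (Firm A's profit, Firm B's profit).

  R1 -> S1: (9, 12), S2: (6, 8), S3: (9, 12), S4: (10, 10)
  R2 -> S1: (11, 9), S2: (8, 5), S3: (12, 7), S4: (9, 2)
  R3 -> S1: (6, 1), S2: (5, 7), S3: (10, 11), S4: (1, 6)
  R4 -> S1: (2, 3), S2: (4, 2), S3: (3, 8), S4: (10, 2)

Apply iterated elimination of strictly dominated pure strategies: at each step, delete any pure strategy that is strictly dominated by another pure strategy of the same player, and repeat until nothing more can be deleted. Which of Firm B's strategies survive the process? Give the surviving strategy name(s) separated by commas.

Firm A's strategy R3 is strictly dominated by R2 (S1: 11>6, S2: 8>5, S3: 12>10, S4: 9>1) and is removed.
Firm B's strategy S2 is strictly dominated by S1 (R1: 12>8, R2: 9>5, R4: 3>2) and is removed.
Column S4 is eliminated: S1 beats it against every remaining row (R1: 12>10, R2: 9>2, R4: 3>2).
Row R1 is eliminated: R2 beats it against every remaining column (S1: 11>9, S3: 12>9).
For Firm A, R2 strictly dominates R4 on the remaining columns (S1: 11>2, S3: 12>3); eliminate R4.
For Firm B, S1 strictly dominates S3 on the remaining rows (R2: 9>7); eliminate S3.
Among the remaining strategies, none is strictly dominated by another pure strategy of the same player, so the elimination stops.
Surviving strategies — Firm A: {R2}; Firm B: {S1}.

S1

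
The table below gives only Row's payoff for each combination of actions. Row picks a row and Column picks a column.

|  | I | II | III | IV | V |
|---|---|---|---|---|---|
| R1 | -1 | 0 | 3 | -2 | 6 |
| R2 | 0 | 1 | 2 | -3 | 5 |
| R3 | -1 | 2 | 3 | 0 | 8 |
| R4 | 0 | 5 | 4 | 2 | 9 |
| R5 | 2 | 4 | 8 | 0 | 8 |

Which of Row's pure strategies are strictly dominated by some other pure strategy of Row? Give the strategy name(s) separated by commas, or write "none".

R1, R2, R3

R1: dominated, since R4 does at least as well everywhere (I: 0>-1, II: 5>0, III: 4>3, IV: 2>-2, V: 9>6).
R2: dominated, since R5 does at least as well everywhere (I: 2>0, II: 4>1, III: 8>2, IV: 0>-3, V: 8>5).
R3: dominated, since R4 does at least as well everywhere (I: 0>-1, II: 5>2, III: 4>3, IV: 2>0, V: 9>8).
Nothing dominates R4: R1 at I (0>-1); R2 at I (0=0); R3 at I (0>-1); R5 at II (5>4).
Nothing dominates R5: R1 at I (2>-1); R2 at I (2>0); R3 at I (2>-1); R4 at I (2>0).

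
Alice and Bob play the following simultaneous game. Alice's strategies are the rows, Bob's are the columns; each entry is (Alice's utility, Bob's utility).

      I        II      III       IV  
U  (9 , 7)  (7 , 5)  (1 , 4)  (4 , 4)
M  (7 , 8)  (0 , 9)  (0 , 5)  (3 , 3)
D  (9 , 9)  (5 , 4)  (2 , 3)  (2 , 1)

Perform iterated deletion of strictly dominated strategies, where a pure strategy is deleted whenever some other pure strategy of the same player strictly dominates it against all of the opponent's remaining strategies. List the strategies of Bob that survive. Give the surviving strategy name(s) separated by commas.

For Alice, U strictly dominates M on the remaining columns (I: 9>7, II: 7>0, III: 1>0, IV: 4>3); eliminate M.
For Bob, I strictly dominates II on the remaining rows (U: 7>5, D: 9>4); eliminate II.
For Bob, I strictly dominates III on the remaining rows (U: 7>4, D: 9>3); eliminate III.
For Bob, I strictly dominates IV on the remaining rows (U: 7>4, D: 9>1); eliminate IV.
Among the remaining strategies, none is strictly dominated by another pure strategy of the same player, so the elimination stops.
Surviving strategies — Alice: {U, D}; Bob: {I}.

I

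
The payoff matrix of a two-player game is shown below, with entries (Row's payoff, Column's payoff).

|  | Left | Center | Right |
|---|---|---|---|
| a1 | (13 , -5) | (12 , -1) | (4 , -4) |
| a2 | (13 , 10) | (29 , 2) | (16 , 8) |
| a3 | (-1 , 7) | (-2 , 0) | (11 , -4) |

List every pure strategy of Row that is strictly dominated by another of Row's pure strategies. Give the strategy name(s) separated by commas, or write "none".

a3

a1: no other strategy beats it everywhere (a2 at Left (13=13); a3 at Left (13>-1)).
a2: no other strategy beats it everywhere (a1 at Left (13=13); a3 at Left (13>-1)).
a3: dominated, since a2 does at least as well everywhere (Left: 13>-1, Center: 29>-2, Right: 16>11).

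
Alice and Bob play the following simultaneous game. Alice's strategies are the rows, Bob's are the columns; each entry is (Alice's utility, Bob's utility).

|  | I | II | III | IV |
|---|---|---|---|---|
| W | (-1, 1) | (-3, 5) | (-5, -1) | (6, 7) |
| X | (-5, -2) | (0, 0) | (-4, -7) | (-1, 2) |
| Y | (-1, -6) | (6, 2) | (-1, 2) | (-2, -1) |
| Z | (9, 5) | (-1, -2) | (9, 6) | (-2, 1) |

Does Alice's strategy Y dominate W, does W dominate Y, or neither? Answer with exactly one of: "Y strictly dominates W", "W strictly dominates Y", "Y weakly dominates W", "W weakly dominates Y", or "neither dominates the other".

neither dominates the other

Compare Y to W across every action of Bob: I: -1=-1, II: 6>-3, III: -1>-5, IV: -2<6.
Y does better at II, III but worse at IV; neither strategy dominates the other.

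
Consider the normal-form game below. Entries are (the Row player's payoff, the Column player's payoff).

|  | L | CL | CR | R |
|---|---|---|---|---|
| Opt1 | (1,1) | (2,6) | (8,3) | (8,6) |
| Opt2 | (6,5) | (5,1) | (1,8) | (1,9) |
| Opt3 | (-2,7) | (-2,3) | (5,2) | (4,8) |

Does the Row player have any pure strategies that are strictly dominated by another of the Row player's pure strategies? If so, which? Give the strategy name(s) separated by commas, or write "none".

Opt1: no other strategy beats it everywhere (Opt2 at CR (8>1); Opt3 at L (1>-2)).
Nothing dominates Opt2: Opt1 at L (6>1); Opt3 at L (6>-2).
Opt3 is strictly dominated by Opt1 (L: 1>-2, CL: 2>-2, CR: 8>5, R: 8>4).

Opt3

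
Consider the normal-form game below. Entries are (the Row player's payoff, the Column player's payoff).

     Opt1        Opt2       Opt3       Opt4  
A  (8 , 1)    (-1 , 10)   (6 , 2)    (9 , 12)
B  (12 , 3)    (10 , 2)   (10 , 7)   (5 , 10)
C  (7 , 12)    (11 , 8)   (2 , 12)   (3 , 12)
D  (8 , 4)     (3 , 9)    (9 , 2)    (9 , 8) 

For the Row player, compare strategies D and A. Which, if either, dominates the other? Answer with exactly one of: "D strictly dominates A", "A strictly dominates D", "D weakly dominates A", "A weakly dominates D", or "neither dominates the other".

D weakly dominates A

Compare D to A across each opponent action: Opt1: 8=8, Opt2: 3>-1, Opt3: 9>6, Opt4: 9=9.
D is at least as good everywhere and strictly better somewhere (tied only at Opt1, Opt4), so D weakly but not strictly dominates A.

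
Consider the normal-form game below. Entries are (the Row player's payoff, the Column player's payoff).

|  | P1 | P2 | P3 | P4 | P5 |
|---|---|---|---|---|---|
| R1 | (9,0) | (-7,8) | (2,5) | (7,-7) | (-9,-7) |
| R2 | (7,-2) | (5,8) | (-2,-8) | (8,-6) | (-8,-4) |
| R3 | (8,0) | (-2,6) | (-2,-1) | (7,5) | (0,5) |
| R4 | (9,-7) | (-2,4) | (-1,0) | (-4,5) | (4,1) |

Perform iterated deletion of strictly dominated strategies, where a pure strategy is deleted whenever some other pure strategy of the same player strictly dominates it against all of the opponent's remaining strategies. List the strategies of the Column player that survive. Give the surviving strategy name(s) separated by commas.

P2

Column P1 is eliminated: P2 beats it against every remaining row (R1: 8>0, R2: 8>-2, R3: 6>0, R4: 4>-7).
The Column player's strategy P3 is strictly dominated by P2 (R1: 8>5, R2: 8>-8, R3: 6>-1, R4: 4>0) and is removed.
For the Row player, R2 strictly dominates R1 on the remaining columns (P2: 5>-7, P4: 8>7, P5: -8>-9); eliminate R1.
The Column player's strategy P5 is strictly dominated by P2 (R2: 8>-4, R3: 6>5, R4: 4>1) and is removed.
For the Row player, R2 strictly dominates R3 on the remaining columns (P2: 5>-2, P4: 8>7); eliminate R3.
For the Row player, R2 strictly dominates R4 on the remaining columns (P2: 5>-2, P4: 8>-4); eliminate R4.
The Column player's strategy P4 is strictly dominated by P2 (R2: 8>-6) and is removed.
Among the remaining strategies, none is strictly dominated by another pure strategy of the same player, so the elimination stops.
Surviving strategies — the Row player: {R2}; the Column player: {P2}.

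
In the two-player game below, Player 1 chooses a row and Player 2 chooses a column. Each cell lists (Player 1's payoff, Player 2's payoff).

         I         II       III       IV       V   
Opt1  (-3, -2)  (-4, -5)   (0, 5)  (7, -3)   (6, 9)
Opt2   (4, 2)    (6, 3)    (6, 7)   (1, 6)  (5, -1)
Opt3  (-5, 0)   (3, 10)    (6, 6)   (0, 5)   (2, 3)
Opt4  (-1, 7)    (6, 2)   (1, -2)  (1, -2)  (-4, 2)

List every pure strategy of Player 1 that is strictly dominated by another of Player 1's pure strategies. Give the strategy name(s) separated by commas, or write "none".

Opt1: no other strategy beats it everywhere (Opt2 at IV (7>1); Opt3 at I (-3>-5); Opt4 at IV (7>1)).
Opt2: no other strategy beats it everywhere (Opt1 at I (4>-3); Opt3 at I (4>-5); Opt4 at I (4>-1)).
Nothing dominates Opt3: Opt1 at II (3>-4); Opt2 at III (6=6); Opt4 at III (6>1).
Opt4: no other strategy beats it everywhere (Opt1 at I (-1>-3); Opt2 at II (6=6); Opt3 at I (-1>-5)).

none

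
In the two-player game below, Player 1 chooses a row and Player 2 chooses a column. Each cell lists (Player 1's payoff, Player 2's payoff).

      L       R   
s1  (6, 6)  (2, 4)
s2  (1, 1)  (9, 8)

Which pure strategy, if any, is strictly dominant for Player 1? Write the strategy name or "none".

s1 fails to dominate s2 at R (2<9).
s2 fails to dominate s1 at L (1<6).
No single strategy dominates all the others.

none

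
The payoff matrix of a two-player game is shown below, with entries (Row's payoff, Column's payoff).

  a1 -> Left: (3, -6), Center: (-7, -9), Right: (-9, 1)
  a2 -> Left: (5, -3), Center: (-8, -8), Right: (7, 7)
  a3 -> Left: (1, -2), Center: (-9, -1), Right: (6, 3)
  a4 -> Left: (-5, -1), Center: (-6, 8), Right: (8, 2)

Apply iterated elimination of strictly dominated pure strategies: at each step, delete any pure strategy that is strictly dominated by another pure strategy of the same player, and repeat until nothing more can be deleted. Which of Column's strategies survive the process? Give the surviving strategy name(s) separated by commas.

Center

For Row, a2 strictly dominates a3 on the remaining columns (Left: 5>1, Center: -8>-9, Right: 7>6); eliminate a3.
Column's strategy Left is strictly dominated by Right (a1: 1>-6, a2: 7>-3, a4: 2>-1) and is removed.
Row's strategy a1 is strictly dominated by a4 (Center: -6>-7, Right: 8>-9) and is removed.
Row's strategy a2 is strictly dominated by a4 (Center: -6>-8, Right: 8>7) and is removed.
For Column, Center strictly dominates Right on the remaining rows (a4: 8>2); eliminate Right.
Among the remaining strategies, none is strictly dominated by another pure strategy of the same player, so the elimination stops.
Surviving strategies — Row: {a4}; Column: {Center}.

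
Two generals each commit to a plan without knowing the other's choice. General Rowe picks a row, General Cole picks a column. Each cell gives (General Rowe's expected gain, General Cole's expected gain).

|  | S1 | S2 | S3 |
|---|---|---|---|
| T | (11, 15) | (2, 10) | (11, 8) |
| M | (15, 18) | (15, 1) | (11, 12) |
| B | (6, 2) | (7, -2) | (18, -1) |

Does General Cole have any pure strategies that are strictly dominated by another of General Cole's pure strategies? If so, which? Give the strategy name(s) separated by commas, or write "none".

S2, S3

S1: no other strategy beats it everywhere (S2 at T (15>10); S3 at T (15>8)).
S1 strictly dominates S2 — T: 15>10, M: 18>1, B: 2>-2.
S1 strictly dominates S3 — T: 15>8, M: 18>12, B: 2>-1.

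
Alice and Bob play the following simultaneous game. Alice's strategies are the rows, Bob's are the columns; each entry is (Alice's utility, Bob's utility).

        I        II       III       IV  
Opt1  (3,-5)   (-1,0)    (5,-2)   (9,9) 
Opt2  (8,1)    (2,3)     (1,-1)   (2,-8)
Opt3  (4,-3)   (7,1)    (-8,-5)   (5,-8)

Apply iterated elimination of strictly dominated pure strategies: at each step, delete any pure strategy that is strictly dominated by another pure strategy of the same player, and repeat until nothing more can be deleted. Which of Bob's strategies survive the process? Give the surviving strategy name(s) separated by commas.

II, IV

Column I is eliminated: II beats it against every remaining row (Opt1: 0>-5, Opt2: 3>1, Opt3: 1>-3).
Column III is eliminated: II beats it against every remaining row (Opt1: 0>-2, Opt2: 3>-1, Opt3: 1>-5).
Alice's strategy Opt2 is strictly dominated by Opt3 (II: 7>2, IV: 5>2) and is removed.
Among the remaining strategies, none is strictly dominated by another pure strategy of the same player, so the elimination stops.
Surviving strategies — Alice: {Opt1, Opt3}; Bob: {II, IV}.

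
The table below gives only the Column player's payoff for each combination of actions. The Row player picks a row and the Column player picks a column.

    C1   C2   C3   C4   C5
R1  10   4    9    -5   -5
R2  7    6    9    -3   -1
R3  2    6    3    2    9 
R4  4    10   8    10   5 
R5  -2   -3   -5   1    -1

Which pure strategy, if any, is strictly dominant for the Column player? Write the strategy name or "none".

none

C1 fails to dominate C2 at R3 (2<6).
C2 fails to dominate C1 at R1 (4<10).
C3 fails to dominate C1 at R1 (9<10).
C4 fails to dominate C1 at R1 (-5<10).
C5 fails to dominate C1 at R1 (-5<10).
No single strategy dominates all the others.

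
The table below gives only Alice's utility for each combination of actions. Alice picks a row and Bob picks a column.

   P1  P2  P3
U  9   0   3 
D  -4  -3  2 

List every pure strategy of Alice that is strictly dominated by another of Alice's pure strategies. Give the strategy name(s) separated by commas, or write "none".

D

Nothing dominates U: D at P1 (9>-4).
D is strictly dominated by U (P1: 9>-4, P2: 0>-3, P3: 3>2).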